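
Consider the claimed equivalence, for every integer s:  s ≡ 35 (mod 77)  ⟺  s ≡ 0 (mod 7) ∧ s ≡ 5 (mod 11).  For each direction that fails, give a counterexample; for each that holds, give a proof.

(⇒) fails and (⇐) fails.

(⇒) This fails: s = 35 gives 35 ≡ 35 (mod 77) but 35 ≡ 2 (mod 11), so the conjunction on the right does not hold.

(⇐) This fails: s = 49 satisfies both congruences on the right (49 ≡ 0 mod 7 and 49 ≡ 5 mod 11) yet 49 ≡ 49 (mod 77), not 35.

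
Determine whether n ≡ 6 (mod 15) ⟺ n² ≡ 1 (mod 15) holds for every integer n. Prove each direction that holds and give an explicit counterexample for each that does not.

Neither direction holds.

Forward direction. This fails: take n = 6. Then 6 ≡ 6 (mod 15), but 6² = 36 ≡ 6 (mod 15), not 1.

Converse. This fails: take n = 1. Then 1² = 1 ≡ 1 (mod 15), yet 1 ≡ 1 (mod 15), not 6.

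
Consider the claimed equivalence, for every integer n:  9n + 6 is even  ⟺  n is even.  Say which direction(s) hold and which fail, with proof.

Forward direction. Suppose 9n + 6 is even. Since 9 is odd, 9n and n have the same parity, so 9n + 6 ≡ n + 6 (mod 2). As 6 is even, 9n + 6 is even exactly when n is even. Thus n is even.

Converse. Suppose n is even; write n = 2j. Then 9n + 6 = 9·(2j) + 6 = 2·9j + 6, which is even.

Both directions hold; the statement is true.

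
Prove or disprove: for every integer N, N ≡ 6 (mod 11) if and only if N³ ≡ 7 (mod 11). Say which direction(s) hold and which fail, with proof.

[⇐] For the converse, argue contrapositively. If N ≢ 6 (mod 11), then N is congruent to one of 0, 1, 2, 3, 4, 5, 7, 8, 9, 10 modulo 11, and these give N³ ≡ 0, 1, 8, 5, 9, 4, 2, 6, 3, 10 respectively — never 7.

[⇒] Suppose N ≡ 6 (mod 11). Write N = 11j + 6. Then (11j + 6)³ = 1331j³ + 2178j² + 1188j + 216 = 11(121j³ + 198j² + 108j + 19) + 7, so N³ ≡ 7 (mod 11).

The biconditional holds.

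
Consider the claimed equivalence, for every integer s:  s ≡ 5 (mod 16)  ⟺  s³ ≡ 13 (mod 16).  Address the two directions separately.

Forward direction. Suppose s ≡ 5 (mod 16). Write s = 16j + 5. Then (16j + 5)³ = 4096j³ + 3840j² + 1200j + 125 = 16(256j³ + 240j² + 75j + 7) + 13, so s³ ≡ 13 (mod 16).

Converse. Suppose s³ ≡ 13 (mod 16). The only residue r in {0, …, 15} with r³ ≡ 13 (mod 16) is r = 5, so s ≡ 5 (mod 16).

Both implications hold.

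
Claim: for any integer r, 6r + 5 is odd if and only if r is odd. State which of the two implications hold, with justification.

The forward direction fails; the converse holds.

Forward direction. This fails: take r = 6. Then 6r + 5 = 41, which is odd, yet r = 6 is even, not odd.

Converse. Suppose r is odd. Since 6 is even, 6r is even for every r, so 6r + 5 has the same parity as 5, which is odd. Hence 6r + 5 is odd.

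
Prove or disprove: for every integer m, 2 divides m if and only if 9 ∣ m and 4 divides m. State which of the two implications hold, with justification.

(→) This fails: take m = 2. Certainly 2 ∣ 2, but 9 ∤ 2.

(←) Suppose 9 ∣ m and 4 ∣ m. Any common multiple of 9 and 4 is a multiple of their lcm; here gcd(9, 4) = 1, so lcm(9, 4) = 9·4 = 36, so 36 ∣ m. Since 2 ∣ 36, it follows that 2 ∣ m.

Not equivalent: only (⇐) holds.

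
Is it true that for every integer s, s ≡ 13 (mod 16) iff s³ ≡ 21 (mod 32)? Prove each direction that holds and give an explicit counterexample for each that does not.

Forward direction. This fails: take s = 29. Then 29 ≡ 13 (mod 16), but 29³ = 24389 ≡ 5 (mod 32), not 21.

Converse. The residues r modulo 32 with r³ ≡ 21 (mod 32) are exactly {13}, and each is ≡ 13 (mod 16).

Only the reverse direction holds.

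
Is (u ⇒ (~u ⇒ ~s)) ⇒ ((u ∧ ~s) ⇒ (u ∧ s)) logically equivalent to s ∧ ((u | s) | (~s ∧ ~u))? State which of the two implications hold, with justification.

Only the converse holds.

Forward direction. This fails. Under u = F, s = F, the left side is true but the right side is false.

Converse. Assume the antecedent. If u is true, the antecedent forces (u = T, s = T), and the consequent holds there. If u is false, the consequent reduces to true regardless of the other variables. Either way the consequent holds.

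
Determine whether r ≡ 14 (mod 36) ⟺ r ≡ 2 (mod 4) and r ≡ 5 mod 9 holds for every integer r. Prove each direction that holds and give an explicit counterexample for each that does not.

(⟹) Suppose r ≡ 14 (mod 36); write r = 36j + 14. Since 4 ∣ 36, reducing mod 4 gives r ≡ 14 ≡ 2 (mod 4); since 9 ∣ 36, reducing mod 9 gives r ≡ 14 ≡ 5 (mod 9).

(⟸) Conversely, if r ≡ 2 (mod 4) and r ≡ 5 (mod 9), then by the Chinese remainder theorem r ≡ 14 (mod 36). This is exactly r ≡ 14 (mod 36).

Both directions hold.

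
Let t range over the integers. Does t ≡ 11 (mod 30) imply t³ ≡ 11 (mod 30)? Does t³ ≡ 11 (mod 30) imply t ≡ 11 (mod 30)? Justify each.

Both directions hold; the statement is true.

[⇒] Suppose t ≡ 11 (mod 30). Write t = 30j + 11. Then (30j + 11)³ = 27000j³ + 29700j² + 10890j + 1331 = 30(900j³ + 990j² + 363j + 44) + 11, so t³ ≡ 11 (mod 30).

[⇐] Conversely, suppose t³ ≡ 11 (mod 30). The only residue r in {0, …, 29} with r³ ≡ 11 (mod 30) is r = 11, so t ≡ 11 (mod 30).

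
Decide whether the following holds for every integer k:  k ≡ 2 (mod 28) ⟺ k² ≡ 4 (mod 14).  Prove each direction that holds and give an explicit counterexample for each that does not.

Only the forward direction holds.

(←) This fails: take k = 12. Then 12² = 144 ≡ 4 (mod 14), yet 12 ≡ 12 (mod 28), not 2.

(→) Suppose k ≡ 2 (mod 28). Then k² ≡ 2² = 4 (mod 28), and since 14 ∣ 28, also k² ≡ 4 (mod 14).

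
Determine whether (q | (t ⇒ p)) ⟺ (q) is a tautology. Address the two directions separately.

Only the reverse direction holds.

[⇒] This fails. Under t = F, q = F, p = F, the left side is true but the right side is false.

[⇐] Assume the antecedent. If t is true, the antecedent forces (t = T, q = T, p = F) or (t = T, q = T, p = T), and q | (t ⇒ p) holds there. If t is false, q | (t ⇒ p) reduces to true regardless of the other variables. Either way q | (t ⇒ p) holds.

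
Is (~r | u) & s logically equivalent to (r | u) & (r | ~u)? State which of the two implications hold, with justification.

Both directions fail.

(→) This fails. Under r = F, u = F, s = T, the left side is true but the right side is false.

(←) This fails. Under r = T, u = F, s = F, the left side is false but the right side is true.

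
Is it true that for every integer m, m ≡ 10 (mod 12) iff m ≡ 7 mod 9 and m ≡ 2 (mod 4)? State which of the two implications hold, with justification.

(⟹) This fails: m = 10 gives 10 ≡ 10 (mod 12) but 10 ≡ 1 (mod 9), so the conjunction on the right does not hold.

(⟸) Conversely, if m ≡ 7 (mod 9) and m ≡ 2 (mod 4), then by the Chinese remainder theorem m ≡ 34 (mod 36). Since 34 ≡ 10 (mod 12) and 12 ∣ 36, we get m ≡ 10 (mod 12).

(⇒) fails; (⇐) holds.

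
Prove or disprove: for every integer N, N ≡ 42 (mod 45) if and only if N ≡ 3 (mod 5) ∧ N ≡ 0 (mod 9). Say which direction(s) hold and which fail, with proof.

(⇒) This fails: N = 42 gives 42 ≡ 42 (mod 45) but 42 ≡ 2 (mod 5), so the conjunction on the right does not hold.

(⇐) This fails: N = 18 satisfies both congruences on the right (18 ≡ 3 mod 5 and 18 ≡ 0 mod 9) yet 18 ≡ 18 (mod 45), not 42.

(⇒) fails and (⇐) fails.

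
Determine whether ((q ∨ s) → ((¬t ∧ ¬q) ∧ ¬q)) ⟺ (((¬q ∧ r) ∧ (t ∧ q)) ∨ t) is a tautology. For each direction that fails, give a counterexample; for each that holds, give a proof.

(⇒) This fails. Under q = F, r = F, t = F, s = F, the left side is true but the right side is false.

(⇐) This fails. Under q = T, r = F, t = T, s = F, the left side is false but the right side is true.

Neither direction holds.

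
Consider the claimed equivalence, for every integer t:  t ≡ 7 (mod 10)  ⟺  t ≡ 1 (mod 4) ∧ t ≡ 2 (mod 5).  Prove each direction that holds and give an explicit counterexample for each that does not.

Forward direction. This fails: t = 7 gives 7 ≡ 7 (mod 10) but 7 ≡ 3 (mod 4), so the conjunction on the right does not hold.

Converse. If t ≡ 1 (mod 4) and t ≡ 2 (mod 5), then by the Chinese remainder theorem t ≡ 17 (mod 20). Since 17 ≡ 7 (mod 10) and 10 ∣ 20, we get t ≡ 7 (mod 10).

The forward direction fails; the converse holds.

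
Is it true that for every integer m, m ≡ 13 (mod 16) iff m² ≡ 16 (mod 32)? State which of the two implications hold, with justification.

(⇒) fails and (⇐) fails.

(→) This fails: take m = 13. Then 13 ≡ 13 (mod 16), but 13² = 169 ≡ 9 (mod 32), not 16.

(←) This fails: take m = 4. Then 4² = 16 ≡ 16 (mod 32), yet 4 ≡ 4 (mod 16), not 13.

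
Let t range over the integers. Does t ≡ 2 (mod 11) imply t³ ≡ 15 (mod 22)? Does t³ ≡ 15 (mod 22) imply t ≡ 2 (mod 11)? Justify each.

Forward direction. This fails: take t = 2. Then 2 ≡ 2 (mod 11), but 2³ = 8 ≡ 8 (mod 22), not 15.

Converse. This fails: take t = 5. Then 5³ = 125 ≡ 15 (mod 22), yet 5 ≡ 5 (mod 11), not 2.

Both directions fail.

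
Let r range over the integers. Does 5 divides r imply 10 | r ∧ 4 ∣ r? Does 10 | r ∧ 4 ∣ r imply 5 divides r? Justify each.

(⇒) This fails: take r = 5. Certainly 5 ∣ 5, but 10 ∤ 5.

(⇐) Suppose 10 ∣ r and 4 ∣ r. Any common multiple of 10 and 4 is a multiple of their lcm; here lcm(10, 4) = 10·4/gcd(10, 4) = 40/2 = 20, so 20 ∣ r. Since 5 ∣ 20, it follows that 5 ∣ r.

Not equivalent: only (⇐) holds.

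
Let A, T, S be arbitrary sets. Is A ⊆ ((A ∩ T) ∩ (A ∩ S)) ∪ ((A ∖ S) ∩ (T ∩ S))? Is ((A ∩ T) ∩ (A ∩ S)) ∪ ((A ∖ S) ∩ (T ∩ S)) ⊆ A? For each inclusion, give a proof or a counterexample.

(⊆) fails; (⊇) holds.

(⟹) This inclusion fails. Take A = {1}, T = ∅, S = ∅; then 1 ∈ A but 1 ∉ ((A ∩ T) ∩ (A ∩ S)) ∪ ((A ∖ S) ∩ (T ∩ S)).

(⟸) Let x ∈ ((A ∩ T) ∩ (A ∩ S)) ∪ ((A ∖ S) ∩ (T ∩ S)). Then x ∈ A ∩ T ∩ S, from which x ∈ A.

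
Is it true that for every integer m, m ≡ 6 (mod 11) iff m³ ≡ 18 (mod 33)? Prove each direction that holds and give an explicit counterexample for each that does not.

Only the reverse direction holds.

(⇒) This fails: take m = 17. Then 17 ≡ 6 (mod 11), but 17³ = 4913 ≡ 29 (mod 33), not 18.

(⇐) Conversely, the residues r modulo 33 with r³ ≡ 18 (mod 33) are exactly {6}, and each is ≡ 6 (mod 11).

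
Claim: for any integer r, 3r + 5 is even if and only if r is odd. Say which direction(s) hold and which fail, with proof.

Converse. Suppose r is odd; write r = 2j + 1. Then 3r + 5 = 3·(2j + 1) + 5 = 2·3j + 8, which is even.

Forward direction. Suppose 3r + 5 is even. Since 3 is odd, 3r and r have the same parity, so 3r + 5 ≡ r + 5 (mod 2). As 5 is odd, 3r + 5 is even exactly when r is odd. Thus r is odd.

Both directions hold; the statement is true.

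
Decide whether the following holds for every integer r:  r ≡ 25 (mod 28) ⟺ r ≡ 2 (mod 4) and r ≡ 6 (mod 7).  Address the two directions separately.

(→) This fails: r = 25 gives 25 ≡ 25 (mod 28) but 25 ≡ 1 (mod 4), so the conjunction on the right does not hold.

(←) This fails: r = 6 satisfies both congruences on the right (6 ≡ 2 mod 4 and 6 ≡ 6 mod 7) yet 6 ≡ 6 (mod 28), not 25.

(⇒) fails and (⇐) fails.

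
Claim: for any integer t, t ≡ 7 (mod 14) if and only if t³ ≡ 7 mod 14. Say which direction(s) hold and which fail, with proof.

(→) Suppose t ≡ 7 (mod 14). Write t = 14j + 7. Then (14j + 7)³ = 2744j³ + 4116j² + 2058j + 343 = 14(196j³ + 294j² + 147j + 24) + 7, so t³ ≡ 7 (mod 14).

(←) Conversely, suppose t³ ≡ 7 (mod 14). The only residue r in {0, …, 13} with r³ ≡ 7 (mod 14) is r = 7, so t ≡ 7 (mod 14).

Both implications hold.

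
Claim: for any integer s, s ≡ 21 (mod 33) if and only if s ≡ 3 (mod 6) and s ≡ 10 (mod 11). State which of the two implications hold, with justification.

The forward direction fails; the converse holds.

Converse. If s ≡ 3 (mod 6) and s ≡ 10 (mod 11), then by the Chinese remainder theorem s ≡ 21 (mod 66). Since 21 ≡ 21 (mod 33) and 33 ∣ 66, we get s ≡ 21 (mod 33).

Forward direction. This fails: s = 54 gives 54 ≡ 21 (mod 33) but 54 ≡ 0 (mod 6), so the conjunction on the right does not hold.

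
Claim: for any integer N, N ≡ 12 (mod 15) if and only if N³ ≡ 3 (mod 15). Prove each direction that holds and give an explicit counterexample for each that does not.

Equivalent; both directions hold.

(⇒) Suppose N ≡ 12 (mod 15). Write N = 15j + 12. Then (15j + 12)³ = 3375j³ + 8100j² + 6480j + 1728 = 15(225j³ + 540j² + 432j + 115) + 3, so N³ ≡ 3 (mod 15).

(⇐) Conversely, suppose N³ ≡ 3 (mod 15). The only residue r in {0, …, 14} with r³ ≡ 3 (mod 15) is r = 12, so N ≡ 12 (mod 15).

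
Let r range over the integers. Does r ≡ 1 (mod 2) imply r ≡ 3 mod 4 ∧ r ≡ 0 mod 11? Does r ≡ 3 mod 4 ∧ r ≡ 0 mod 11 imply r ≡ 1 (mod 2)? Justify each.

The forward direction fails; the converse holds.

Forward direction. This fails: r = 1 gives 1 ≡ 1 (mod 2) but 1 ≡ 1 (mod 4), so the conjunction on the right does not hold.

Converse. If r ≡ 3 (mod 4) and r ≡ 0 (mod 11), then by the Chinese remainder theorem r ≡ 11 (mod 44). Since 11 ≡ 1 (mod 2) and 2 ∣ 44, we get r ≡ 1 (mod 2).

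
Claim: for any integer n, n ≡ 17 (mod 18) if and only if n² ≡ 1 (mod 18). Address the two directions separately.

Only the forward implication holds.

(⇐) This fails: take n = 1. Then 1² = 1 ≡ 1 (mod 18), yet 1 ≡ 1 (mod 18), not 17.

(⇒) Suppose n ≡ 17 (mod 18). Write n = 18j + 17. Then (18j + 17)² = 324j² + 612j + 289 = 18(18j² + 34j + 16) + 1, so n² ≡ 1 (mod 18).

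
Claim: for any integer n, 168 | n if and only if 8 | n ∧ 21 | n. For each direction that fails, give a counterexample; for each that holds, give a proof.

(→) If 168 ∣ n, write n = 168q. Since 168 = 21·8, n = 8·(21q), so 8 ∣ n; and since 168 = 8·21, n = 21·(8q), so 21 ∣ n.

(←) Suppose 8 ∣ n and 21 ∣ n. Any common multiple of 8 and 21 is a multiple of their lcm; here gcd(8, 21) = 1, so lcm(8, 21) = 8·21 = 168, so 168 ∣ n.

The biconditional holds.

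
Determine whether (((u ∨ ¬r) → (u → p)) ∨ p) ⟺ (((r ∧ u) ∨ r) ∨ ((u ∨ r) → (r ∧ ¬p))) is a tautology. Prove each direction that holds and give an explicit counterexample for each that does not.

[⇒] This fails. Under p = T, u = T, r = F, the left side is true but the right side is false.

[⇐] This fails. Under p = F, u = T, r = T, the left side is false but the right side is true.

Neither implication holds.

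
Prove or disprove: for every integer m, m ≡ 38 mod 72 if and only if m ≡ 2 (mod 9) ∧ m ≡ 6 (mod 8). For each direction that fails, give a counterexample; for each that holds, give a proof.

Equivalent; both directions hold.

(⟹) Suppose m ≡ 38 (mod 72); write m = 72j + 38. Since 9 ∣ 72, reducing mod 9 gives m ≡ 38 ≡ 2 (mod 9); since 8 ∣ 72, reducing mod 8 gives m ≡ 38 ≡ 6 (mod 8).

(⟸) Conversely, if m ≡ 2 (mod 9) and m ≡ 6 (mod 8), then by the Chinese remainder theorem m ≡ 38 (mod 72). This is exactly m ≡ 38 (mod 72).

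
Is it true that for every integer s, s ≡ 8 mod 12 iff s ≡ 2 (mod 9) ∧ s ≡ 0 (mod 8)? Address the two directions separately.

(⇒) fails; (⇐) holds.

Converse. If s ≡ 2 (mod 9) and s ≡ 0 (mod 8), then by the Chinese remainder theorem s ≡ 56 (mod 72). Since 56 ≡ 8 (mod 12) and 12 ∣ 72, we get s ≡ 8 (mod 12).

Forward direction. This fails: s = 32 gives 32 ≡ 8 (mod 12) but 32 ≡ 5 (mod 9), so the conjunction on the right does not hold.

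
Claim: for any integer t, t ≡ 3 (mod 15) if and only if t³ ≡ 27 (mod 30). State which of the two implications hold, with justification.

Only the converse holds.

(⟹) This fails: take t = 18. Then 18 ≡ 3 (mod 15), but 18³ = 5832 ≡ 12 (mod 30), not 27.

(⟸) Conversely, the residues r modulo 30 with r³ ≡ 27 (mod 30) are exactly {3}, and each is ≡ 3 (mod 15).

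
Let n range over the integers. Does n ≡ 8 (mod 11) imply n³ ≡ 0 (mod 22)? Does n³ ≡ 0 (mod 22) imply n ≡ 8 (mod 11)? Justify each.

(⟹) This fails: take n = 8. Then 8 ≡ 8 (mod 11), but 8³ = 512 ≡ 6 (mod 22), not 0.

(⟸) This fails: take n = 0. Then 0³ = 0 ≡ 0 (mod 22), yet 0 ≡ 0 (mod 11), not 8.

Neither implication holds.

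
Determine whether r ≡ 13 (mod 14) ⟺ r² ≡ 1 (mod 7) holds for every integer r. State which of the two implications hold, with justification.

Forward direction. Suppose r ≡ 13 (mod 14). Then r² ≡ 13² = 169 (mod 14), and since 7 ∣ 14, also r² ≡ 1 (mod 7).

Converse. This fails: take r = 1. Then 1² = 1 ≡ 1 (mod 7), yet 1 ≡ 1 (mod 14), not 13.

(⇒) holds; (⇐) fails.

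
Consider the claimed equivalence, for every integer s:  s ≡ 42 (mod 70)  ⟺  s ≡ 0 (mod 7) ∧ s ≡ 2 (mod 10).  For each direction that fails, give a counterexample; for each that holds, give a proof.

The biconditional holds.

[⇐] If s ≡ 0 (mod 7) and s ≡ 2 (mod 10), then by the Chinese remainder theorem s ≡ 42 (mod 70). This is exactly s ≡ 42 (mod 70).

[⇒] Suppose s ≡ 42 (mod 70); write s = 70j + 42. Since 7 ∣ 70, reducing mod 7 gives s ≡ 42 ≡ 0 (mod 7); since 10 ∣ 70, reducing mod 10 gives s ≡ 42 ≡ 2 (mod 10).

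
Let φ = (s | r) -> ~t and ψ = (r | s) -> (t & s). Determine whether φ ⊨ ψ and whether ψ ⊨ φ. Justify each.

Forward direction. This fails. Under t = F, r = T, s = F, the left side is true but the right side is false.

Converse. This fails. Under t = T, r = F, s = T, the left side is false but the right side is true.

Neither direction holds.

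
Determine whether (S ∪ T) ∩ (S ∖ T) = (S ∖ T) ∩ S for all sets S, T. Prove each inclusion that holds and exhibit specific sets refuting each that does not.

Both inclusions hold; the sets are equal.

(⊆) Let x ∈ (S ∪ T) ∩ (S ∖ T). Then x ∈ S and x ∉ T, from which x ∈ (S ∖ T) ∩ S.

(⊇) Let x ∈ (S ∖ T) ∩ S. Then x ∈ S and x ∉ T, from which x ∈ (S ∪ T) ∩ (S ∖ T).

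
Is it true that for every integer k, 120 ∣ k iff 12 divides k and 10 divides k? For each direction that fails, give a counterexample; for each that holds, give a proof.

Not equivalent: only (⇒) holds.

(⇒) If 120 ∣ k, write k = 120q. Since 120 = 10·12, k = 12·(10q), so 12 ∣ k; and since 120 = 12·10, k = 10·(12q), so 10 ∣ k.

(⇐) This fails: take k = 60. Both 12 ∣ 60 and 10 ∣ 60, yet 60 is not a multiple of 120 (since 60 = 0·120 + 60), so 120 ∤ 60.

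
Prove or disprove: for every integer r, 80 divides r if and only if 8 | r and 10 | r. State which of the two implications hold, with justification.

(⟹) If 80 ∣ r, write r = 80q. Since 80 = 10·8, r = 8·(10q), so 8 ∣ r; and since 80 = 8·10, r = 10·(8q), so 10 ∣ r.

(⟸) This fails: take r = 40. Both 8 ∣ 40 and 10 ∣ 40, yet 40 is not a multiple of 80 (since 40 = 0·80 + 40), so 80 ∤ 40.

(⇒) holds; (⇐) fails.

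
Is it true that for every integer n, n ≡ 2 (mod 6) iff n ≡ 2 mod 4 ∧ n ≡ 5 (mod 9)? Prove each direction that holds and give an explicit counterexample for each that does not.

The forward direction fails; the converse holds.

[⇒] This fails: n = 32 gives 32 ≡ 2 (mod 6) but 32 ≡ 0 (mod 4), so the conjunction on the right does not hold.

[⇐] Conversely, if n ≡ 2 (mod 4) and n ≡ 5 (mod 9), then by the Chinese remainder theorem n ≡ 14 (mod 36). Since 14 ≡ 2 (mod 6) and 6 ∣ 36, we get n ≡ 2 (mod 6).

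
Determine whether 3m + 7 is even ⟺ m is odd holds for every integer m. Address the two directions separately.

Equivalent; both directions hold.

[⇐] Suppose m is odd; write m = 2j + 1. Then 3m + 7 = 3·(2j + 1) + 7 = 2·3j + 10, which is even.

[⇒] Suppose 3m + 7 is even. Since 3 is odd, 3m and m have the same parity, so 3m + 7 ≡ m + 7 (mod 2). As 7 is odd, 3m + 7 is even exactly when m is odd. Thus m is odd.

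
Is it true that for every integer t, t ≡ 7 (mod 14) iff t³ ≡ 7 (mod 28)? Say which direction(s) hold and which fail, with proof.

(⇐) The residues r modulo 28 with r³ ≡ 7 (mod 28) are exactly {7}, and each is ≡ 7 (mod 14).

(⇒) This fails: take t = 21. Then 21 ≡ 7 (mod 14), but 21³ = 9261 ≡ 21 (mod 28), not 7.

Only the reverse direction holds.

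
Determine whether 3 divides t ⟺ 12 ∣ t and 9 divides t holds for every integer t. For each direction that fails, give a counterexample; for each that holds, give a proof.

Forward direction. This fails: take t = 3. Certainly 3 ∣ 3, but 12 ∤ 3.

Converse. Suppose 12 ∣ t and 9 ∣ t. Any common multiple of 12 and 9 is a multiple of their lcm; here lcm(12, 9) = 12·9/gcd(12, 9) = 108/3 = 36, so 36 ∣ t. Since 3 ∣ 36, it follows that 3 ∣ t.

Only the converse holds.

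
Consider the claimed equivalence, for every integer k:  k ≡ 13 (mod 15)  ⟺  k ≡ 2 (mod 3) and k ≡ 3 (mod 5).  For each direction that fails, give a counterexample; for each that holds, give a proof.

(⇒) This fails: k = 13 gives 13 ≡ 13 (mod 15) but 13 ≡ 1 (mod 3), so the conjunction on the right does not hold.

(⇐) This fails: k = 8 satisfies both congruences on the right (8 ≡ 2 mod 3 and 8 ≡ 3 mod 5) yet 8 ≡ 8 (mod 15), not 13.

Neither implication holds.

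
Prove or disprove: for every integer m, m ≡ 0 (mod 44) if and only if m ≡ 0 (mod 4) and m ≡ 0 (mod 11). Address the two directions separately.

Both directions hold; the statement is true.

(⇒) Suppose m ≡ 0 (mod 44); write m = 44j + 0. Since 4 ∣ 44, reducing mod 4 gives m ≡ 0 (mod 4); since 11 ∣ 44, reducing mod 11 gives m ≡ 0 (mod 11).

(⇐) Conversely, if m ≡ 0 (mod 4) and m ≡ 0 (mod 11), then by the Chinese remainder theorem m ≡ 0 (mod 44). This is exactly m ≡ 0 (mod 44).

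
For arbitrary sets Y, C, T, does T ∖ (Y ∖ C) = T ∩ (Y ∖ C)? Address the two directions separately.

Forward inclusion. This inclusion fails. Take Y = ∅, C = ∅, T = {1}; then 1 ∈ T ∖ (Y ∖ C) but 1 ∉ T ∩ (Y ∖ C).

Reverse inclusion. This inclusion fails. Take Y = {1}, C = ∅, T = {1}; then 1 ∈ T ∩ (Y ∖ C) but 1 ∉ T ∖ (Y ∖ C).

Both inclusions fail.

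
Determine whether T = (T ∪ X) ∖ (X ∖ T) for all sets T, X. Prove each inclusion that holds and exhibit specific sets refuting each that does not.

The two sets are equal.

(⟹) Let x ∈ T. Then either x ∈ T and x ∉ X; or x ∈ T ∩ X. In each case x ∈ (T ∪ X) ∖ (X ∖ T), so T ⊆ (T ∪ X) ∖ (X ∖ T).

(⟸) Let x ∈ (T ∪ X) ∖ (X ∖ T). Then either x ∈ T and x ∉ X; or x ∈ T ∩ X. In each case x ∈ T, so (T ∪ X) ∖ (X ∖ T) ⊆ T.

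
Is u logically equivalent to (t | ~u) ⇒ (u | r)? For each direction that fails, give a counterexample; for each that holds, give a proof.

[⇒] Assume the antecedent. If u is true, (t | ~u) ⇒ (u | r) reduces to true regardless of the other variables. If u is false, the antecedent cannot hold. Either way (t | ~u) ⇒ (u | r) holds.

[⇐] This fails. Under u = F, r = T, t = F, the left side is false but the right side is true.

Not equivalent: only (⇒) holds.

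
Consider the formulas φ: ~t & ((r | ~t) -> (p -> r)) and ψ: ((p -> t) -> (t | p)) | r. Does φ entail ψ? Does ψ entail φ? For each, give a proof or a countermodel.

[⇒] This fails. Under t = F, r = F, p = F, the left side is true but the right side is false.

[⇐] This fails. Under t = T, r = F, p = F, the left side is false but the right side is true.

(⇒) fails and (⇐) fails.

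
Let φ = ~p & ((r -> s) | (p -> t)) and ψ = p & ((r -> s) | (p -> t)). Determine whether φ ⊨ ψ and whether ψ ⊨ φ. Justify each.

Both directions fail.

(⟹) This fails. Under p = F, t = F, r = F, s = F, the left side is true but the right side is false.

(⟸) This fails. Under p = T, t = F, r = F, s = F, the left side is false but the right side is true.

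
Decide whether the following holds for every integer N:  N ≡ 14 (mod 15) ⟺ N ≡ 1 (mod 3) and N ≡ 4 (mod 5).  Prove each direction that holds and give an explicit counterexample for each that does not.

[⇒] This fails: N = 14 gives 14 ≡ 14 (mod 15) but 14 ≡ 2 (mod 3), so the conjunction on the right does not hold.

[⇐] This fails: N = 4 satisfies both congruences on the right (4 ≡ 1 mod 3 and 4 ≡ 4 mod 5) yet 4 ≡ 4 (mod 15), not 14.

Neither direction holds.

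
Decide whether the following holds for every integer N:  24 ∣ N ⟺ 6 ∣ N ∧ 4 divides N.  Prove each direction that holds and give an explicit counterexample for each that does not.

(←) This fails: take N = 12. Both 6 ∣ 12 and 4 ∣ 12, yet 12 is not a multiple of 24 (since 12 = 0·24 + 12), so 24 ∤ 12.

(→) If 24 ∣ N, write N = 24q. Since 24 = 4·6, N = 6·(4q), so 6 ∣ N; and since 24 = 6·4, N = 4·(6q), so 4 ∣ N.

Not equivalent: only (⇒) holds.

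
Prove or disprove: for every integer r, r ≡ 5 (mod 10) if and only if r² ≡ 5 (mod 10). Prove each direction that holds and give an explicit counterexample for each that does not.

Converse. For the converse, argue contrapositively. If r ≢ 5 (mod 10), then r is congruent to one of 0, 1, 2, 3, 4, 6, 7, 8, 9 modulo 10, and these give r² ≡ 0, 1, 4, 9, 6, 6, 9, 4, 1 respectively — never 5.

Forward direction. Suppose r ≡ 5 (mod 10). Write r = 10j + 5. Then (10j + 5)² = 100j² + 100j + 25 = 10(10j² + 10j + 2) + 5, so r² ≡ 5 (mod 10).

Both directions hold; the statement is true.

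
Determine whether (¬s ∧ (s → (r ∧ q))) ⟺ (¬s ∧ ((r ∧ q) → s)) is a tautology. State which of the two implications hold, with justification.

Converse. Assume the antecedent. If s is true, the antecedent cannot hold. If s is false, ¬s ∧ (s → (r ∧ q)) reduces to true regardless of the other variables. Either way ¬s ∧ (s → (r ∧ q)) holds.

Forward direction. This fails. Under s = F, r = T, q = T, the left side is true but the right side is false.

Only the converse holds.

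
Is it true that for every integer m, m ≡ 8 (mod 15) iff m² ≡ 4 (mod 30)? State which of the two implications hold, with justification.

(⇒) fails and (⇐) fails.

(→) This fails: take m = 23. Then 23 ≡ 8 (mod 15), but 23² = 529 ≡ 19 (mod 30), not 4.

(←) This fails: take m = 2. Then 2² = 4 ≡ 4 (mod 30), yet 2 ≡ 2 (mod 15), not 8.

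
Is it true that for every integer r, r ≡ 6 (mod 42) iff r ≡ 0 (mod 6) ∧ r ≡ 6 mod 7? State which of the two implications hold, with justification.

Both directions hold; the statement is true.

(⇒) Suppose r ≡ 6 (mod 42); write r = 42j + 6. Since 6 ∣ 42, reducing mod 6 gives r ≡ 6 ≡ 0 (mod 6); since 7 ∣ 42, reducing mod 7 gives r ≡ 6 (mod 7).

(⇐) Conversely, if r ≡ 0 (mod 6) and r ≡ 6 (mod 7), then by the Chinese remainder theorem r ≡ 6 (mod 42). This is exactly r ≡ 6 (mod 42).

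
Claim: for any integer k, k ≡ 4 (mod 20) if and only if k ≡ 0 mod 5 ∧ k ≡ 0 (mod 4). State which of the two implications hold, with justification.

(→) This fails: k = 4 gives 4 ≡ 4 (mod 20) but 4 ≡ 4 (mod 5), so the conjunction on the right does not hold.

(←) This fails: k = 0 satisfies both congruences on the right (0 ≡ 0 mod 5 and 0 ≡ 0 mod 4) yet 0 ≡ 0 (mod 20), not 4.

Neither direction holds.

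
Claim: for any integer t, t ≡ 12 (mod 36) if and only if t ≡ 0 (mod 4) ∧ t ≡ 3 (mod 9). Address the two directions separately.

The biconditional holds.

(→) Suppose t ≡ 12 (mod 36); write t = 36j + 12. Since 4 ∣ 36, reducing mod 4 gives t ≡ 12 ≡ 0 (mod 4); since 9 ∣ 36, reducing mod 9 gives t ≡ 12 ≡ 3 (mod 9).

(←) Conversely, if t ≡ 0 (mod 4) and t ≡ 3 (mod 9), then by the Chinese remainder theorem t ≡ 12 (mod 36). This is exactly t ≡ 12 (mod 36).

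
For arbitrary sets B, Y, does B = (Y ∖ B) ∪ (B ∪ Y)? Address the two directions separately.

(⟹) Let x ∈ B. Then either x ∈ B and x ∉ Y; or x ∈ B ∩ Y. In each case x ∈ (Y ∖ B) ∪ (B ∪ Y), so B ⊆ (Y ∖ B) ∪ (B ∪ Y).

(⟸) This inclusion fails. Take B = ∅, Y = {1}; then 1 ∈ (Y ∖ B) ∪ (B ∪ Y) but 1 ∉ B.

Only the forward inclusion holds.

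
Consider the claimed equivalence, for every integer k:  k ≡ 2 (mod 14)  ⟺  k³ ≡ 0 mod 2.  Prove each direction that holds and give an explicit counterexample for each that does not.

Only the forward direction holds.

(⇒) Suppose k ≡ 2 (mod 14). Then k³ ≡ 2³ = 8 (mod 14), and since 2 ∣ 14, also k³ ≡ 0 (mod 2).

(⇐) This fails: take k = 0. Then 0³ = 0 ≡ 0 (mod 2), yet 0 ≡ 0 (mod 14), not 2.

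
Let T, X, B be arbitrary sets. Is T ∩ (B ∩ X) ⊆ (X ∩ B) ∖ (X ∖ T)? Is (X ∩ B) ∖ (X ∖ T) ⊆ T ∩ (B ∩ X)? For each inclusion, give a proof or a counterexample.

Reverse inclusion. Let x ∈ (X ∩ B) ∖ (X ∖ T). Then x ∈ T ∩ X ∩ B, from which x ∈ T ∩ (B ∩ X).

Forward inclusion. Let x ∈ T ∩ (B ∩ X). Then x ∈ T ∩ X ∩ B, from which x ∈ (X ∩ B) ∖ (X ∖ T).

Both inclusions hold.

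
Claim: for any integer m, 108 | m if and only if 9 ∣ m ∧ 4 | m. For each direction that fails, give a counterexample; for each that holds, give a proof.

(⟹) If 108 ∣ m, write m = 108q. Since 108 = 12·9, m = 9·(12q), so 9 ∣ m; and since 108 = 27·4, m = 4·(27q), so 4 ∣ m.

(⟸) This fails: take m = 36. Both 9 ∣ 36 and 4 ∣ 36, yet 36 is not a multiple of 108 (since 36 = 0·108 + 36), so 108 ∤ 36.

Only the forward direction holds.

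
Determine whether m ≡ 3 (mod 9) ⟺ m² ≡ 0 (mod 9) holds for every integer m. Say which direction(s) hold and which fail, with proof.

Only the forward direction holds.

[⇐] This fails: take m = 0. Then 0² = 0 ≡ 0 (mod 9), yet 0 ≡ 0 (mod 9), not 3.

[⇒] Suppose m ≡ 3 (mod 9). Write m = 9j + 3. Then (9j + 3)² = 81j² + 54j + 9 = 9(9j² + 6j + 1) + 0, so m² ≡ 0 (mod 9).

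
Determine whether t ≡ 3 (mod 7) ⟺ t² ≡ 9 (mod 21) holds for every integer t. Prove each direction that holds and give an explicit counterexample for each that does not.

[⇒] This fails: take t = 10. Then 10 ≡ 3 (mod 7), but 10² = 100 ≡ 16 (mod 21), not 9.

[⇐] This fails: take t = 18. Then 18² = 324 ≡ 9 (mod 21), yet 18 ≡ 4 (mod 7), not 3.

Neither implication holds.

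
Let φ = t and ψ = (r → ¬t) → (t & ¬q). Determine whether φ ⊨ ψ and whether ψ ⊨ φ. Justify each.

Forward direction. This fails. Under q = T, t = T, r = F, the left side is true but the right side is false.

Converse. Assume the antecedent. If q is true, the antecedent forces (q = T, t = T, r = T), and t holds there. If q is false, the antecedent forces (q = F, t = T, r = F) or (q = F, t = T, r = T), and t holds there. Either way t holds.

Not equivalent: only (⇐) holds.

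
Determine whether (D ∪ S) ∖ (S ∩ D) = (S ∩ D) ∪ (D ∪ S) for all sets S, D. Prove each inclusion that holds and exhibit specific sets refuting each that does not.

(⟹) Let x ∈ (D ∪ S) ∖ (S ∩ D). Then either x ∈ S and x ∉ D; or x ∈ D and x ∉ S. In each case x ∈ (S ∩ D) ∪ (D ∪ S), so (D ∪ S) ∖ (S ∩ D) ⊆ (S ∩ D) ∪ (D ∪ S).

(⟸) This inclusion fails. Take S = {1}, D = {1}; then 1 ∈ (S ∩ D) ∪ (D ∪ S) but 1 ∉ (D ∪ S) ∖ (S ∩ D).

Only the forward inclusion holds.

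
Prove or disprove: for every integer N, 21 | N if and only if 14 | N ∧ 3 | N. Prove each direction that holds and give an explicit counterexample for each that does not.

Not equivalent: only (⇐) holds.

(⟹) This fails: take N = 21. Certainly 21 ∣ 21, but 14 ∤ 21.

(⟸) Suppose 14 ∣ N and 3 ∣ N. Any common multiple of 14 and 3 is a multiple of their lcm; here gcd(14, 3) = 1, so lcm(14, 3) = 14·3 = 42, so 42 ∣ N. Since 21 ∣ 42, it follows that 21 ∣ N.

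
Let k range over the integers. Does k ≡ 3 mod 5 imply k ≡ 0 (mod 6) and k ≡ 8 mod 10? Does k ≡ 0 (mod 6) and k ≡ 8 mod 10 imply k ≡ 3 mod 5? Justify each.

Only the reverse direction holds.

[⇐] If k ≡ 0 (mod 6) and k ≡ 8 (mod 10), then by the Chinese remainder theorem k ≡ 18 (mod 30). Since 18 ≡ 3 (mod 5) and 5 ∣ 30, we get k ≡ 3 (mod 5).

[⇒] This fails: k = 3 gives 3 ≡ 3 (mod 5) but 3 ≡ 3 (mod 6), so the conjunction on the right does not hold.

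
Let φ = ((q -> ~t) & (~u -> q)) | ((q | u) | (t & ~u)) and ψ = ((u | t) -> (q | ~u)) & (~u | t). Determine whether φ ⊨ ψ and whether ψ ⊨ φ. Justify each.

(⇒) fails and (⇐) fails.

Forward direction. This fails. Under q = F, u = T, t = F, the left side is true but the right side is false.

Converse. This fails. Under q = F, u = F, t = F, the left side is false but the right side is true.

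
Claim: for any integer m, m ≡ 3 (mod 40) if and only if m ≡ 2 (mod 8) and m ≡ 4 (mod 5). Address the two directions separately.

Neither direction holds.

[⇒] This fails: m = 3 gives 3 ≡ 3 (mod 40) but 3 ≡ 3 (mod 8), so the conjunction on the right does not hold.

[⇐] This fails: m = 34 satisfies both congruences on the right (34 ≡ 2 mod 8 and 34 ≡ 4 mod 5) yet 34 ≡ 34 (mod 40), not 3.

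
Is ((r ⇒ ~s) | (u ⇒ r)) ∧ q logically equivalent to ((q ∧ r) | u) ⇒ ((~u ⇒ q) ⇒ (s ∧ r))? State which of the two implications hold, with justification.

(→) This fails. Under u = T, s = F, q = T, r = F, the left side is true but the right side is false.

(←) This fails. Under u = F, s = F, q = F, r = F, the left side is false but the right side is true.

Neither implication holds.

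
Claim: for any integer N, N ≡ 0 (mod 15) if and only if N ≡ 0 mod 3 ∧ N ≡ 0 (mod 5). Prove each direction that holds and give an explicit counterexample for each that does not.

(⇐) If N ≡ 0 (mod 3) and N ≡ 0 (mod 5), then by the Chinese remainder theorem N ≡ 0 (mod 15). This is exactly N ≡ 0 (mod 15).

(⇒) Suppose N ≡ 0 (mod 15); write N = 15j + 0. Since 3 ∣ 15, reducing mod 3 gives N ≡ 0 (mod 3); since 5 ∣ 15, reducing mod 5 gives N ≡ 0 (mod 5).

Both directions hold.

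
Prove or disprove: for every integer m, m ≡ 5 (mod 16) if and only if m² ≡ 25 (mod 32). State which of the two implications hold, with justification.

Forward direction. Suppose m ≡ 5 (mod 16). Working modulo 32, m ∈ {5, 21}; for each such r, r² ≡ 25 (mod 32).

Converse. This fails: take m = 11. Then 11² = 121 ≡ 25 (mod 32), yet 11 ≡ 11 (mod 16), not 5.

Only the forward direction holds.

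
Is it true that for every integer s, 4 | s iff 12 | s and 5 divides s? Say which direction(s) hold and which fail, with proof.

(→) This fails: take s = 4. Certainly 4 ∣ 4, but 12 ∤ 4.

(←) Suppose 12 ∣ s and 5 ∣ s. Any common multiple of 12 and 5 is a multiple of their lcm; here gcd(12, 5) = 1, so lcm(12, 5) = 12·5 = 60, so 60 ∣ s. Since 4 ∣ 60, it follows that 4 ∣ s.

(⇒) fails; (⇐) holds.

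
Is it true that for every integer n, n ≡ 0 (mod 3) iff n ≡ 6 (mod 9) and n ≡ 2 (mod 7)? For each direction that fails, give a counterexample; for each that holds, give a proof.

(⇒) This fails: n = 0 gives 0 ≡ 0 (mod 3) but 0 ≡ 0 (mod 9), so the conjunction on the right does not hold.

(⇐) Conversely, if n ≡ 6 (mod 9) and n ≡ 2 (mod 7), then by the Chinese remainder theorem n ≡ 51 (mod 63). Since 51 ≡ 0 (mod 3) and 3 ∣ 63, we get n ≡ 0 (mod 3).

The forward direction fails; the converse holds.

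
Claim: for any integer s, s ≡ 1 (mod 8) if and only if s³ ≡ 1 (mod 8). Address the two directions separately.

The biconditional holds.

[⇐] Suppose s³ ≡ 1 (mod 8). The only residue r in {0, …, 7} with r³ ≡ 1 (mod 8) is r = 1, so s ≡ 1 (mod 8).

[⇒] Suppose s ≡ 1 (mod 8). Write s = 8j + 1. Then (8j + 1)³ = 512j³ + 192j² + 24j + 1 = 8(64j³ + 24j² + 3j) + 1, so s³ ≡ 1 (mod 8).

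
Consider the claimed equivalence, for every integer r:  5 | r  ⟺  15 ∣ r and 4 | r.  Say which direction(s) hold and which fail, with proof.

(⇒) This fails: take r = 5. Certainly 5 ∣ 5, but 15 ∤ 5.

(⇐) Suppose 15 ∣ r and 4 ∣ r. Any common multiple of 15 and 4 is a multiple of their lcm; here gcd(15, 4) = 1, so lcm(15, 4) = 15·4 = 60, so 60 ∣ r. Since 5 ∣ 60, it follows that 5 ∣ r.

Not equivalent: only (⇐) holds.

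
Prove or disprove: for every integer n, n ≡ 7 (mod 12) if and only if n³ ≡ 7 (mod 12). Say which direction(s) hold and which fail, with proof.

Both directions hold.

(⟹) Suppose n ≡ 7 (mod 12). Write n = 12j + 7. Then (12j + 7)³ = 1728j³ + 3024j² + 1764j + 343 = 12(144j³ + 252j² + 147j + 28) + 7, so n³ ≡ 7 (mod 12).

(⟸) For the converse, argue contrapositively. If n ≢ 7 (mod 12), then n is congruent to one of 0, 1, 2, 3, 4, 5, 6, 8, 9, 10, 11 modulo 12, and these give n³ ≡ 0, 1, 8, 3, 4, 5, 0, 8, 9, 4, 11 respectively — never 7.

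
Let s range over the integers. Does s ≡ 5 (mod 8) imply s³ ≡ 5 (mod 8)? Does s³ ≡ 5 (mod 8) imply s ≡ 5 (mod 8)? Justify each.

Both directions hold; the statement is true.

(⟹) Suppose s ≡ 5 (mod 8). Write s = 8j + 5. Then (8j + 5)³ = 512j³ + 960j² + 600j + 125 = 8(64j³ + 120j² + 75j + 15) + 5, so s³ ≡ 5 (mod 8).

(⟸) For the converse, argue contrapositively. If s ≢ 5 (mod 8), then s is congruent to one of 0, 1, 2, 3, 4, 6, 7 modulo 8, and these give s³ ≡ 0, 1, 0, 3, 0, 0, 7 respectively — never 5.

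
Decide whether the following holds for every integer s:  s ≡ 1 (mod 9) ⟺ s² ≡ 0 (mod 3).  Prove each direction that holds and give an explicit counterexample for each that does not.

(→) This fails: take s = 1. Then 1 ≡ 1 (mod 9), but 1² = 1 ≡ 1 (mod 3), not 0.

(←) This fails: take s = 0. Then 0² = 0 ≡ 0 (mod 3), yet 0 ≡ 0 (mod 9), not 1.

Neither implication holds.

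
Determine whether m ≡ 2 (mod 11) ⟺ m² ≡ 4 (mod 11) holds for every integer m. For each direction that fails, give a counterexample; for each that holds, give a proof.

Only the forward direction holds.

[⇒] Suppose m ≡ 2 (mod 11). Write m = 11j + 2. Then (11j + 2)² = 121j² + 44j + 4 = 11(11j² + 4j) + 4, so m² ≡ 4 (mod 11).

[⇐] This fails: take m = 9. Then 9² = 81 ≡ 4 (mod 11), yet 9 ≡ 9 (mod 11), not 2.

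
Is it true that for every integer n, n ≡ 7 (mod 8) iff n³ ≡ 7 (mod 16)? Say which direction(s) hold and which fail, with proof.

Only the converse holds.

(←) The residues r modulo 16 with r³ ≡ 7 (mod 16) are exactly {7}, and each is ≡ 7 (mod 8).

(→) This fails: take n = 15. Then 15 ≡ 7 (mod 8), but 15³ = 3375 ≡ 15 (mod 16), not 7.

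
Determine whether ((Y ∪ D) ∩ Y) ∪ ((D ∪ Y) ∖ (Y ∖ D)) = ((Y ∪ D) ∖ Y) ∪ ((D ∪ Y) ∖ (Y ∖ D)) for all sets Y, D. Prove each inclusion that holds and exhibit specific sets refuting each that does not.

The sets are not equal: only the reverse inclusion holds.

Forward inclusion. This inclusion fails. Take Y = {1}, D = ∅; then 1 ∈ ((Y ∪ D) ∩ Y) ∪ ((D ∪ Y) ∖ (Y ∖ D)) but 1 ∉ ((Y ∪ D) ∖ Y) ∪ ((D ∪ Y) ∖ (Y ∖ D)).

Reverse inclusion. Let x ∈ ((Y ∪ D) ∖ Y) ∪ ((D ∪ Y) ∖ (Y ∖ D)). Then either x ∈ D and x ∉ Y; or x ∈ Y ∩ D. In each case x ∈ ((Y ∪ D) ∩ Y) ∪ ((D ∪ Y) ∖ (Y ∖ D)), so ((Y ∪ D) ∖ Y) ∪ ((D ∪ Y) ∖ (Y ∖ D)) ⊆ ((Y ∪ D) ∩ Y) ∪ ((D ∪ Y) ∖ (Y ∖ D)).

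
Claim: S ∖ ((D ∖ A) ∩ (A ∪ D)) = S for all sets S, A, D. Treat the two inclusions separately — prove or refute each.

(⟹) Let x ∈ S ∖ ((D ∖ A) ∩ (A ∪ D)). Then either x ∈ S and x ∉ A, D; or x ∈ S ∩ A and x ∉ D; or x ∈ S ∩ A ∩ D. In each case x ∈ S, so S ∖ ((D ∖ A) ∩ (A ∪ D)) ⊆ S.

(⟸) This inclusion fails. Take S = {1}, A = ∅, D = {1}; then 1 ∈ S but 1 ∉ S ∖ ((D ∖ A) ∩ (A ∪ D)).

The sets are not equal: only the forward inclusion holds.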